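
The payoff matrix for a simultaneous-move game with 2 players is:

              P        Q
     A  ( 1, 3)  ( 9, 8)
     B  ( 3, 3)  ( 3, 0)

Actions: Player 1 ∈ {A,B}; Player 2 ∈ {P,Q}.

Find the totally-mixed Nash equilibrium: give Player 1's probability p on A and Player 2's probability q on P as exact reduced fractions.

p=3/8, q=3/4

P1 indiff ⇒ q·1+(1-q)·9 = q·3+(1-q)·3 ⇒ q(-2) = (1-q)(-6) ⇒ q = 3/4
P2 indiff ⇒ p·3+(1-p)·3 = p·8+(1-p)·0 ⇒ p(-5) = (1-p)(-3) ⇒ p = 3/8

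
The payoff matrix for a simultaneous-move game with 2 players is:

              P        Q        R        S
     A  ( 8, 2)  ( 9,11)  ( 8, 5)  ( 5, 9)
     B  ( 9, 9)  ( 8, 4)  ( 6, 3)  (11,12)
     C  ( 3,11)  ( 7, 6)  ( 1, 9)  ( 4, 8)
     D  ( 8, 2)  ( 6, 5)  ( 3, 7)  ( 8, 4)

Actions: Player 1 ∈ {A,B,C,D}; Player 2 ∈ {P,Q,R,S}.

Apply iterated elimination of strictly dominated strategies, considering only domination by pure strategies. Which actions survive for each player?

Survivors P1:{A,B} P2:{Q,S}

P1 drop C (A beats it: P:8>3 Q:9>7 R:8>1 S:5>4)
P1 drop D (B beats it: P:9>8 Q:8>6 R:6>3 S:11>8)
P2 drop P (S beats it: A:9>2 B:12>9)
P2 drop R (Q beats it: A:11>5 B:4>3)
P1→{A,B} P2→{Q,S}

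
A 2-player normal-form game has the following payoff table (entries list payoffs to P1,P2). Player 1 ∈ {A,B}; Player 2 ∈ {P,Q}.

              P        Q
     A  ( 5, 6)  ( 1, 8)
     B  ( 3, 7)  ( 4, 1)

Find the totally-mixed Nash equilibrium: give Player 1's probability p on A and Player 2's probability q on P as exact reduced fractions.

p=3/4, q=3/5

P1 indiff ⇒ q·5+(1-q)·1 = q·3+(1-q)·4 ⇒ q(2) = (1-q)(3) ⇒ q = 3/5
P2 indiff ⇒ p·6+(1-p)·7 = p·8+(1-p)·1 ⇒ p(-2) = (1-p)(-6) ⇒ p = 3/4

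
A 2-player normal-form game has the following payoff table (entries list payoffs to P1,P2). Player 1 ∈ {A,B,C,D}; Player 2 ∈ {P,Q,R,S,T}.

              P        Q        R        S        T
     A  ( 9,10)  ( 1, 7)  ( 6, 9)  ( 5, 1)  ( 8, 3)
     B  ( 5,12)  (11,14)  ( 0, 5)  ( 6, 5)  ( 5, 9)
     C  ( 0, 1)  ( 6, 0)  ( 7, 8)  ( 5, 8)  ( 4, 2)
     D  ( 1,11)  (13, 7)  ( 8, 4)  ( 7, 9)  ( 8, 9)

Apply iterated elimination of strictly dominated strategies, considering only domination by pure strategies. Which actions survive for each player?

P1 drop C (D beats it: P:1>0 Q:13>6 R:8>7 S:7>5 T:8>4)
P2 drop R (P beats it: A:10>9 B:12>5 D:11>4)
P2 drop S (P beats it: A:10>1 B:12>5 D:11>9)
P2 drop T (P beats it: A:10>3 B:12>9 D:11>9)
P1→{A,B,D} P2→{P,Q}

IESDS → P1:{A,B,D} P2:{P,Q}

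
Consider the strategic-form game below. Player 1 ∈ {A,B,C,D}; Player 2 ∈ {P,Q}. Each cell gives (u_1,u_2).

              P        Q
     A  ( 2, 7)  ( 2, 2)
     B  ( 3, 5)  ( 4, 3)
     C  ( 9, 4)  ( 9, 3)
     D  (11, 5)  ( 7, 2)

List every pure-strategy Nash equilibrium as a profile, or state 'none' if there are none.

NE set: (D,P)

(A,P): not NE [P1→D gives 11>2]
(A,Q): not NE [P1→C gives 9>2; P2→P gives 7>2]
(B,P): not NE [P1→D gives 11>3]
(B,Q): not NE [P1→C gives 9>4; P2→P gives 5>3]
(C,P): not NE [P1→D gives 11>9]
(C,Q): not NE [P2→P gives 4>3]
(D,P): NE
(D,Q): not NE [P1→C gives 9>7; P2→P gives 5>2]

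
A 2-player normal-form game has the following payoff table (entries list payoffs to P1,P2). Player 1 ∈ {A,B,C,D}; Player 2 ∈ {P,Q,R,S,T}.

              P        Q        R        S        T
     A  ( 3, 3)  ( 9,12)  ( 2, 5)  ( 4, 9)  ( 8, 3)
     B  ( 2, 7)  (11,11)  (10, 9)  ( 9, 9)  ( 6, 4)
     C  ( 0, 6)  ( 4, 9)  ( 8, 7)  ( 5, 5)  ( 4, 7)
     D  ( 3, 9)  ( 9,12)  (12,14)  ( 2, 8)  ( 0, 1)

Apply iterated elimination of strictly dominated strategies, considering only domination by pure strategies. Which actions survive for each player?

P1 drop C (B beats it: P:2>0 Q:11>4 R:10>8 S:9>5 T:6>4)
P2 drop P (Q beats it: A:12>3 B:11>7 D:12>9)
P2 drop S (Q beats it: A:12>9 B:11>9 D:12>8)
P2 drop T (Q beats it: A:12>3 B:11>4 D:12>1)
P1 drop A (B beats it: Q:11>9 R:10>2)
P1→{B,D} P2→{Q,R}

Survivors P1:{B,D} P2:{Q,R}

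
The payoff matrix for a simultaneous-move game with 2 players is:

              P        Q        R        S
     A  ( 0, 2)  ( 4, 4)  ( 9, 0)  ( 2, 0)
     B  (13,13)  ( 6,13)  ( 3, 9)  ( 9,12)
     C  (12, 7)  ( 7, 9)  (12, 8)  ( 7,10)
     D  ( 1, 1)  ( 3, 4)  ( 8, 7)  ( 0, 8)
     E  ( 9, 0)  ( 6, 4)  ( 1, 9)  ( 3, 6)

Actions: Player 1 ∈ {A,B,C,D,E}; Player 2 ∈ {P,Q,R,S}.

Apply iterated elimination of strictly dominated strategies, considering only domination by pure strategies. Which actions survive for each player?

Survivors P1:{B,C} P2:{P,Q,S}

P1 drop A (C beats it: P:12>0 Q:7>4 R:12>9 S:7>2)
P1 drop D (C beats it: P:12>1 Q:7>3 R:12>8 S:7>0)
P1 drop E (C beats it: P:12>9 Q:7>6 R:12>1 S:7>3)
P2 drop R (Q beats it: B:13>9 C:9>8)
P1→{B,C} P2→{P,Q,S}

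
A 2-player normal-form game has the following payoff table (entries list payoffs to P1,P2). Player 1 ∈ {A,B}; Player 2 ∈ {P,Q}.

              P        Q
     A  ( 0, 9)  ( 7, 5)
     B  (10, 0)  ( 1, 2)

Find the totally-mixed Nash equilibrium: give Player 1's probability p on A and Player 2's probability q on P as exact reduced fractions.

P1 mixes 1/3 on A; P2 mixes 3/8 on P

P1 indiff ⇒ q·0+(1-q)·7 = q·10+(1-q)·1 ⇒ q(-10) = (1-q)(-6) ⇒ q = 3/8
P2 indiff ⇒ p·9+(1-p)·0 = p·5+(1-p)·2 ⇒ p(4) = (1-p)(2) ⇒ p = 1/3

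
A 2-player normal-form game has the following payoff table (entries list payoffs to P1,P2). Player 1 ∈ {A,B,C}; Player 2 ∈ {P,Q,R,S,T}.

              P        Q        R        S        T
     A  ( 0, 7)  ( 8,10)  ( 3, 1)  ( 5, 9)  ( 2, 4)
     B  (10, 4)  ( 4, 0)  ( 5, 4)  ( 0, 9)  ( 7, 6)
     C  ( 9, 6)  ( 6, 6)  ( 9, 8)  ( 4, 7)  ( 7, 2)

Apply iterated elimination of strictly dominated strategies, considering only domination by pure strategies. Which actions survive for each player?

P2 drop P (S beats it: A:9>7 B:9>4 C:7>6)
P2 drop T (S beats it: A:9>4 B:9>6 C:7>2)
P1 drop B (C beats it: Q:6>4 R:9>5 S:4>0)
P1→{A,C} P2→{Q,R,S}

Remaining: P1:{A,C} P2:{Q,R,S}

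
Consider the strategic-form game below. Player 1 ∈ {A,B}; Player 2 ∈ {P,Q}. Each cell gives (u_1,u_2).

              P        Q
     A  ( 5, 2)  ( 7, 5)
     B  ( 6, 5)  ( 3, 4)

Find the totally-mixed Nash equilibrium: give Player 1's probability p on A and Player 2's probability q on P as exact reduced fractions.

P1 indiff ⇒ q·5+(1-q)·7 = q·6+(1-q)·3 ⇒ q(-1) = (1-q)(-4) ⇒ q = 4/5
P2 indiff ⇒ p·2+(1-p)·5 = p·5+(1-p)·4 ⇒ p(-3) = (1-p)(-1) ⇒ p = 1/4

p=1/4, q=4/5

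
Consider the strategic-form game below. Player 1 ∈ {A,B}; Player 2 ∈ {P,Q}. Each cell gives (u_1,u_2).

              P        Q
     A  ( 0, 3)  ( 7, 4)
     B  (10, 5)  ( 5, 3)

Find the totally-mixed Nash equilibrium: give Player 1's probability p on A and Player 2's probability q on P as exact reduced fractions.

P1 mixes 2/3 on A; P2 mixes 1/6 on P

P1 indiff ⇒ q·0+(1-q)·7 = q·10+(1-q)·5 ⇒ q(-10) = (1-q)(-2) ⇒ q = 1/6
P2 indiff ⇒ p·3+(1-p)·5 = p·4+(1-p)·3 ⇒ p(-1) = (1-p)(-2) ⇒ p = 2/3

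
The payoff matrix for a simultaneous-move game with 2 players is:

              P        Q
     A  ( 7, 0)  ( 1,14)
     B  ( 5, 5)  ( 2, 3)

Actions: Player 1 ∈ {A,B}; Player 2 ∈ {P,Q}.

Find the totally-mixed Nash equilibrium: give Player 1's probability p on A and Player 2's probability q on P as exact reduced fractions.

(p,q) = (1/8, 1/3)

P1 indiff ⇒ q·7+(1-q)·1 = q·5+(1-q)·2 ⇒ q(2) = (1-q)(1) ⇒ q = 1/3
P2 indiff ⇒ p·0+(1-p)·5 = p·14+(1-p)·3 ⇒ p(-14) = (1-p)(-2) ⇒ p = 1/8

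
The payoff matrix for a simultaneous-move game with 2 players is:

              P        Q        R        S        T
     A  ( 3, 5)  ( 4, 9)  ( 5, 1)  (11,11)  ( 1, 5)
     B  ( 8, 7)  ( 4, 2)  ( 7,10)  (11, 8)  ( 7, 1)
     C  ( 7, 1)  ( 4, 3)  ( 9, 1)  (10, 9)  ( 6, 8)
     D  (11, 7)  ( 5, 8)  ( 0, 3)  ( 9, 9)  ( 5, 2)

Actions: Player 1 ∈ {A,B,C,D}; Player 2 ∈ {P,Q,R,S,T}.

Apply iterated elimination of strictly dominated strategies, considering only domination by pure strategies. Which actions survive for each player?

P2 drop P (S beats it: A:11>5 B:8>7 C:9>1 D:9>7)
P2 drop Q (S beats it: A:11>9 B:8>2 C:9>3 D:9>8)
P1 drop D (B beats it: R:7>0 S:11>9 T:7>5)
P2 drop T (S beats it: A:11>5 B:8>1 C:9>8)
P1→{A,B,C} P2→{R,S}

IESDS → P1:{A,B,C} P2:{R,S}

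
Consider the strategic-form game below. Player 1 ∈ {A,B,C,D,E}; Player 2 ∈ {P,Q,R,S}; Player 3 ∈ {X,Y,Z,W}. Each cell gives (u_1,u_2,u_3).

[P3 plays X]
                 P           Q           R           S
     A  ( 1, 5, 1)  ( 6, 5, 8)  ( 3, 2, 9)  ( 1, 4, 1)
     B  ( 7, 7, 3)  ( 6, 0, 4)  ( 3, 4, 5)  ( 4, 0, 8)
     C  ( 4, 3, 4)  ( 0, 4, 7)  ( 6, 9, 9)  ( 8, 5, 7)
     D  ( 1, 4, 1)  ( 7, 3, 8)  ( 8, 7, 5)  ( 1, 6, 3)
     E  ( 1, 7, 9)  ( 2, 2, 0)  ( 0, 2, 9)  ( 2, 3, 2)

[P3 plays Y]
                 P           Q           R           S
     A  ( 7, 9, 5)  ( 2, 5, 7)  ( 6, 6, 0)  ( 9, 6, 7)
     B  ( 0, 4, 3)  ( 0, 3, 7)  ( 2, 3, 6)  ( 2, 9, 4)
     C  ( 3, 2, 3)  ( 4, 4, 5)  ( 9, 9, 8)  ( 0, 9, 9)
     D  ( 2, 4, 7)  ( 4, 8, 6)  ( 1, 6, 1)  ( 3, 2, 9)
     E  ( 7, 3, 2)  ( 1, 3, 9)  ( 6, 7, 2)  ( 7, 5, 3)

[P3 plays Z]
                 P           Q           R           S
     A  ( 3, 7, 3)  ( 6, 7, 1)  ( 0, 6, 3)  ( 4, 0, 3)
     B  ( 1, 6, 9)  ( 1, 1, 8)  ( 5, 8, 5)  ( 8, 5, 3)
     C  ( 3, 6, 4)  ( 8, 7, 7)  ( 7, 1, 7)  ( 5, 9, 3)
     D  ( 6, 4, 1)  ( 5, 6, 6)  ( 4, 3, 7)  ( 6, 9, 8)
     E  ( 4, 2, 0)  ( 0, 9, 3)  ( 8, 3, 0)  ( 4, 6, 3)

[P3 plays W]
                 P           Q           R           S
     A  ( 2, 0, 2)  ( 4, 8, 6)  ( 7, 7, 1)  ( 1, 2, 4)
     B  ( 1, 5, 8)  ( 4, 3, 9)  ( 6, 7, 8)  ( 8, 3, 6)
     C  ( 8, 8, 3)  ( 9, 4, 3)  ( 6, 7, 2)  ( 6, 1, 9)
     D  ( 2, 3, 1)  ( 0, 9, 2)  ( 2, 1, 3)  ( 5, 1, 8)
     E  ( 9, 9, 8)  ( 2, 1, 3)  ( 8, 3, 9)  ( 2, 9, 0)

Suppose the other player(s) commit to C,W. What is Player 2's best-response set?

BR_2 = {P}

u_2(P vs C,W) = 8
u_2(Q vs C,W) = 4
u_2(R vs C,W) = 7
u_2(S vs C,W) = 1
max payoff 8 at {P}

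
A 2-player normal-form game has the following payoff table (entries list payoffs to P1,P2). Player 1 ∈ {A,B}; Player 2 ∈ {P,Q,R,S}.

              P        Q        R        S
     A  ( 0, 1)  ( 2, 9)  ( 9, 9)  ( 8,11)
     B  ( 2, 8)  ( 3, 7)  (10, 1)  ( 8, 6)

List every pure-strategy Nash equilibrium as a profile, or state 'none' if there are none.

(A,P): not NE [P1→B gives 2>0; P2→S gives 11>1]
(A,Q): not NE [P1→B gives 3>2; P2→S gives 11>9]
(A,R): not NE [P1→B gives 10>9; P2→S gives 11>9]
(A,S): NE
(B,P): NE
(B,Q): not NE [P2→P gives 8>7]
(B,R): not NE [P2→P gives 8>1]
(B,S): not NE [P2→P gives 8>6]

PSNE = {(A,S), (B,P)}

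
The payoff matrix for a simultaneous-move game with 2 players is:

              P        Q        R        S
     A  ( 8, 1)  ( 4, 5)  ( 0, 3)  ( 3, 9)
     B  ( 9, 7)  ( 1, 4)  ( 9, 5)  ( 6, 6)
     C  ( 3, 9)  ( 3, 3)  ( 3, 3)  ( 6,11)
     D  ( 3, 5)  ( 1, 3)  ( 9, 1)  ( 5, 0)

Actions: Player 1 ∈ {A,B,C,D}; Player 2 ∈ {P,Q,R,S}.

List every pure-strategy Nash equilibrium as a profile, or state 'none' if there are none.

PSNE = {(B,P), (C,S)}

(A,P): not NE [P1→B gives 9>8; P2→S gives 9>1]
(A,Q): not NE [P2→S gives 9>5]
(A,R): not NE [P1→D gives 9>0; P2→S gives 9>3]
(A,S): not NE [P1→C gives 6>3]
(B,P): NE
(B,Q): not NE [P1→A gives 4>1; P2→P gives 7>4]
(B,R): not NE [P2→P gives 7>5]
(B,S): not NE [P2→P gives 7>6]
(C,P): not NE [P1→B gives 9>3; P2→S gives 11>9]
(C,Q): not NE [P1→A gives 4>3; P2→S gives 11>3]
(C,R): not NE [P1→D gives 9>3; P2→S gives 11>3]
(C,S): NE
(D,P): not NE [P1→B gives 9>3]
(D,Q): not NE [P1→A gives 4>1; P2→P gives 5>3]
(D,R): not NE [P2→P gives 5>1]
(D,S): not NE [P1→C gives 6>5; P2→P gives 5>0]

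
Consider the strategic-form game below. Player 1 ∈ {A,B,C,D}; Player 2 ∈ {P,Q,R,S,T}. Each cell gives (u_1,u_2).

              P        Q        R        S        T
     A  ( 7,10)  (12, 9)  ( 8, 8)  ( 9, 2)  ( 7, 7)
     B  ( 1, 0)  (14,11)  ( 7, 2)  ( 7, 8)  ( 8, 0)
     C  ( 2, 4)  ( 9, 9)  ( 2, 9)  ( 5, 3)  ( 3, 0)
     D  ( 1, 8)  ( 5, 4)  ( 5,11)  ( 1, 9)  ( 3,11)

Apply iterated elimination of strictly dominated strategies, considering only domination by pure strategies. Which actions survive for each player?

IESDS → P1:{A,B} P2:{P,Q}

P1 drop C (A beats it: P:7>2 Q:12>9 R:8>2 S:9>5 T:7>3)
P1 drop D (A beats it: P:7>1 Q:12>5 R:8>5 S:9>1 T:7>3)
P2 drop R (Q beats it: A:9>8 B:11>2)
P2 drop S (Q beats it: A:9>2 B:11>8)
P2 drop T (Q beats it: A:9>7 B:11>0)
P1→{A,B} P2→{P,Q}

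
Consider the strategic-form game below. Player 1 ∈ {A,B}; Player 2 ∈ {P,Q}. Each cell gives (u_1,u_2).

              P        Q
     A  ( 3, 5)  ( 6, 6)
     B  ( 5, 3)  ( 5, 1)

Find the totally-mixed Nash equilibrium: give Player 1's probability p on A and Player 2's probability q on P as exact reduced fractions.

p=2/3, q=1/3

P1 indiff ⇒ q·3+(1-q)·6 = q·5+(1-q)·5 ⇒ q(-2) = (1-q)(-1) ⇒ q = 1/3
P2 indiff ⇒ p·5+(1-p)·3 = p·6+(1-p)·1 ⇒ p(-1) = (1-p)(-2) ⇒ p = 2/3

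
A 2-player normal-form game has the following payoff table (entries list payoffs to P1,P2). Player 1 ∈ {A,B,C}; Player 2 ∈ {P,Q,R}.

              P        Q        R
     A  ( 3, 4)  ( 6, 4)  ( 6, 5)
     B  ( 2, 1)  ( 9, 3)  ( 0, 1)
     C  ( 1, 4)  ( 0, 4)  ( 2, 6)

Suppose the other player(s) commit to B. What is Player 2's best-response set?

u_2(P vs B) = 1
u_2(Q vs B) = 3
u_2(R vs B) = 1
max payoff 3 at {Q}

argmax u_2 = {Q}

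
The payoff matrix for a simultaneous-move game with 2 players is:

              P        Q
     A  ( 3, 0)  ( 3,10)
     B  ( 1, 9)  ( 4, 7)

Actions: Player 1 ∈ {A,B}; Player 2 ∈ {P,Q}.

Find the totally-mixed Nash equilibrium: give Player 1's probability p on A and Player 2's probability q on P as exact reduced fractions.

P1 indiff ⇒ q·3+(1-q)·3 = q·1+(1-q)·4 ⇒ q(2) = (1-q)(1) ⇒ q = 1/3
P2 indiff ⇒ p·0+(1-p)·9 = p·10+(1-p)·7 ⇒ p(-10) = (1-p)(-2) ⇒ p = 1/6

(p,q) = (1/6, 1/3)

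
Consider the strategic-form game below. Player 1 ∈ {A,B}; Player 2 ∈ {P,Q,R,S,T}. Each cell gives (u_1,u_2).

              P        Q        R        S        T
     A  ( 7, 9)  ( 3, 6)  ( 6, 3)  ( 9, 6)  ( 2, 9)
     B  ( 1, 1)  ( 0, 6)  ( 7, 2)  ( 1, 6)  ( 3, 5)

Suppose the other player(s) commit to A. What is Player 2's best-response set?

u_2(P vs A) = 9
u_2(Q vs A) = 6
u_2(R vs A) = 3
u_2(S vs A) = 6
u_2(T vs A) = 9
max payoff 9 at {P,T}

argmax u_2 = {P,T}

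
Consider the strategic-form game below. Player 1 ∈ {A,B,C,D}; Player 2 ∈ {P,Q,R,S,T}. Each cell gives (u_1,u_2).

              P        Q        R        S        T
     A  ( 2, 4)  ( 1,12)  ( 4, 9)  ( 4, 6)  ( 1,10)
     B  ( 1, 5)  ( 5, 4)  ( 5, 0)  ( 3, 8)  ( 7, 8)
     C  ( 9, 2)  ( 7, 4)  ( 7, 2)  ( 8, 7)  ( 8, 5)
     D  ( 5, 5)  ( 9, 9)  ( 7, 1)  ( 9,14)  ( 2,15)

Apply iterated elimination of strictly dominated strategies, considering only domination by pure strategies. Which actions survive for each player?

P1 drop A (C beats it: P:9>2 Q:7>1 R:7>4 S:8>4 T:8>1)
P1 drop B (C beats it: P:9>1 Q:7>5 R:7>5 S:8>3 T:8>7)
P2 drop P (Q beats it: C:4>2 D:9>5)
P2 drop Q (S beats it: C:7>4 D:14>9)
P2 drop R (S beats it: C:7>2 D:14>1)
P1→{C,D} P2→{S,T}

IESDS → P1:{C,D} P2:{S,T}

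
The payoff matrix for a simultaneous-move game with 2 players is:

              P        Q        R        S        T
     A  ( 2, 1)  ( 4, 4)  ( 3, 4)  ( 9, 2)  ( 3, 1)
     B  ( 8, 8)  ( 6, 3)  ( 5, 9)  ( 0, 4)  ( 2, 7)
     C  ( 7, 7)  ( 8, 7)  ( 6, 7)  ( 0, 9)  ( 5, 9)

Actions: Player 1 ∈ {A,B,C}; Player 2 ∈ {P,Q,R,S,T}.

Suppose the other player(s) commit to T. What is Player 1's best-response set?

argmax u_1 = {C}

u_1(A vs T) = 3
u_1(B vs T) = 2
u_1(C vs T) = 5
max payoff 5 at {C}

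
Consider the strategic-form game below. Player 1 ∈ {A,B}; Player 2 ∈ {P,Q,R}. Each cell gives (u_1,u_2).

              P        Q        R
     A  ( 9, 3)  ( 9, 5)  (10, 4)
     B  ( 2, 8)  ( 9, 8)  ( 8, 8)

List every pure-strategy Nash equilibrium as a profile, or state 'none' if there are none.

(A,P): not NE [P2→Q gives 5>3]
(A,Q): NE
(A,R): not NE [P2→Q gives 5>4]
(B,P): not NE [P1→A gives 9>2]
(B,Q): NE
(B,R): not NE [P1→A gives 10>8]

Nash profiles: (A,Q), (B,Q)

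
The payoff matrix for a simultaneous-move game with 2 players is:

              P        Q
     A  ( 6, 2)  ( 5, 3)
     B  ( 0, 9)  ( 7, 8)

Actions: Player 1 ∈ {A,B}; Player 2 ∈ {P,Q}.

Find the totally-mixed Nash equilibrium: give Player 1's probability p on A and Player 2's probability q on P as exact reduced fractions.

P1 mixes 1/2 on A; P2 mixes 1/4 on P

P1 indiff ⇒ q·6+(1-q)·5 = q·0+(1-q)·7 ⇒ q(6) = (1-q)(2) ⇒ q = 1/4
P2 indiff ⇒ p·2+(1-p)·9 = p·3+(1-p)·8 ⇒ p(-1) = (1-p)(-1) ⇒ p = 1/2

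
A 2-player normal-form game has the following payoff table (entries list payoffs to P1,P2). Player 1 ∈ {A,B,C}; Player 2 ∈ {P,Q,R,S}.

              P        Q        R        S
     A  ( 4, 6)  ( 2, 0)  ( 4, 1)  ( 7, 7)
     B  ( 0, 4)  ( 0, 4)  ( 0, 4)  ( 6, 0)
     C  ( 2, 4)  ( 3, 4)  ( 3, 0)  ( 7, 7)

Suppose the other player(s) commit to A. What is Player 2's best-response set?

argmax u_2 = {S}

u_2(P vs A) = 6
u_2(Q vs A) = 0
u_2(R vs A) = 1
u_2(S vs A) = 7
max payoff 7 at {S}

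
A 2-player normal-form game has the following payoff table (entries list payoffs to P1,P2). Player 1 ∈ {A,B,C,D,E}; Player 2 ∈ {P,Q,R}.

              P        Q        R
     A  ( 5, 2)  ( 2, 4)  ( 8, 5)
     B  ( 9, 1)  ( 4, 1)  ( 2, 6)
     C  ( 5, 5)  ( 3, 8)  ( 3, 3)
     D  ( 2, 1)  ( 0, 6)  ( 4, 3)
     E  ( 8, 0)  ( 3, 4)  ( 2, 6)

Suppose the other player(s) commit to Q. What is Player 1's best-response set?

BR_1 = {B}

u_1(A vs Q) = 2
u_1(B vs Q) = 4
u_1(C vs Q) = 3
u_1(D vs Q) = 0
u_1(E vs Q) = 3
max payoff 4 at {B}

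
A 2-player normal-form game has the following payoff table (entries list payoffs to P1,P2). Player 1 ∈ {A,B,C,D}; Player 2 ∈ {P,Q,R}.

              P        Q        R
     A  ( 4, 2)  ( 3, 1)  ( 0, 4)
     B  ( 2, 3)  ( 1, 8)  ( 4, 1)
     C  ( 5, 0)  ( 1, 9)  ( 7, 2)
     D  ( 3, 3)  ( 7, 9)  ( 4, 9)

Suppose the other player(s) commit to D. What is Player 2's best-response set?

P2 best: {Q,R}

u_2(P vs D) = 3
u_2(Q vs D) = 9
u_2(R vs D) = 9
max payoff 9 at {Q,R}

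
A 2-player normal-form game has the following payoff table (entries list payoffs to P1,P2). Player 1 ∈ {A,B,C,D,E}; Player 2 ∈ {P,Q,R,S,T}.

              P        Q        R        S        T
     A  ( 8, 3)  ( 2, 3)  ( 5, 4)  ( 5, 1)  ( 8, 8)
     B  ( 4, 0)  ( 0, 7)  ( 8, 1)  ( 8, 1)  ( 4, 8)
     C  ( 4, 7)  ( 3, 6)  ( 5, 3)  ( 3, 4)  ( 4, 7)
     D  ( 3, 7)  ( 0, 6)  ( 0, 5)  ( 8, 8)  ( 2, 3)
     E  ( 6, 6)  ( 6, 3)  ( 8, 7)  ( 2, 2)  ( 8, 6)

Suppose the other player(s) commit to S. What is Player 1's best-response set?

u_1(A vs S) = 5
u_1(B vs S) = 8
u_1(C vs S) = 3
u_1(D vs S) = 8
u_1(E vs S) = 2
max payoff 8 at {B,D}

BR_1 = {B,D}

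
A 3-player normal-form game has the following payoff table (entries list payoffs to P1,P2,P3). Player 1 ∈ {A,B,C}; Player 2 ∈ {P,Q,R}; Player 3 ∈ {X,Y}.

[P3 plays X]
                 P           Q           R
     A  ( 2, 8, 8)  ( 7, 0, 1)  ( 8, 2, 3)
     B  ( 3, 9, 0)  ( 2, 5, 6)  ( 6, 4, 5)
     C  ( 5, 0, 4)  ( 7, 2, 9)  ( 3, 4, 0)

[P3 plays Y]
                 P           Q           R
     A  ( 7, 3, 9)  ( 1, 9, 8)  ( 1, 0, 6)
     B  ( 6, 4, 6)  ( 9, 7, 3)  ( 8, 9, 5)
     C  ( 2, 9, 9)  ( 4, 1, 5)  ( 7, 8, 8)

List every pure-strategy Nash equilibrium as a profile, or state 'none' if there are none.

(A,P,X): not NE [P1→C gives 5>2; P3→Y gives 9>8]
(A,P,Y): not NE [P2→Q gives 9>3]
(A,Q,X): not NE [P2→P gives 8>0; P3→Y gives 8>1]
(A,Q,Y): not NE [P1→B gives 9>1]
(A,R,X): not NE [P2→P gives 8>2; P3→Y gives 6>3]
(A,R,Y): not NE [P1→B gives 8>1; P2→Q gives 9>0]
(B,P,X): not NE [P1→C gives 5>3; P3→Y gives 6>0]
(B,P,Y): not NE [P1→A gives 7>6; P2→R gives 9>4]
(B,Q,X): not NE [P1→C gives 7>2; P2→P gives 9>5]
(B,Q,Y): not NE [P2→R gives 9>7; P3→X gives 6>3]
(B,R,X): not NE [P1→A gives 8>6; P2→P gives 9>4]
(B,R,Y): NE
(C,P,X): not NE [P2→R gives 4>0; P3→Y gives 9>4]
(C,P,Y): not NE [P1→A gives 7>2]
(C,Q,X): not NE [P2→R gives 4>2]
(C,Q,Y): not NE [P1→B gives 9>4; P2→P gives 9>1; P3→X gives 9>5]
(C,R,X): not NE [P1→A gives 8>3; P3→Y gives 8>0]
(C,R,Y): not NE [P1→B gives 8>7; P2→P gives 9>8]

PSNE = {(B,R,Y)}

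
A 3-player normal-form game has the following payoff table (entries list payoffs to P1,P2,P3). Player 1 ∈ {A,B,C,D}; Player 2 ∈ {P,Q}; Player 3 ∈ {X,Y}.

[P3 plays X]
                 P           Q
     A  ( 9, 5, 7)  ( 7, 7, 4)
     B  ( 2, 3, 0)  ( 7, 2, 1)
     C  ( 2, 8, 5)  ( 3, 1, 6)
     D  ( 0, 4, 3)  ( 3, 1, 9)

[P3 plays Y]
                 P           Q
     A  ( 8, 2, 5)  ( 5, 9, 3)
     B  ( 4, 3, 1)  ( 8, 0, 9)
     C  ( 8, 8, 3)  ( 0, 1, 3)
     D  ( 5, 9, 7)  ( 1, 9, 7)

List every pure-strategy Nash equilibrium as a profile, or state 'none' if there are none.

(A,P,X): not NE [P2→Q gives 7>5]
(A,P,Y): not NE [P2→Q gives 9>2; P3→X gives 7>5]
(A,Q,X): NE
(A,Q,Y): not NE [P1→B gives 8>5; P3→X gives 4>3]
(B,P,X): not NE [P1→A gives 9>2; P3→Y gives 1>0]
(B,P,Y): not NE [P1→C gives 8>4]
(B,Q,X): not NE [P2→P gives 3>2; P3→Y gives 9>1]
(B,Q,Y): not NE [P2→P gives 3>0]
(C,P,X): not NE [P1→A gives 9>2]
(C,P,Y): not NE [P3→X gives 5>3]
(C,Q,X): not NE [P1→B gives 7>3; P2→P gives 8>1]
(C,Q,Y): not NE [P1→B gives 8>0; P2→P gives 8>1; P3→X gives 6>3]
(D,P,X): not NE [P1→A gives 9>0; P3→Y gives 7>3]
(D,P,Y): not NE [P1→C gives 8>5]
(D,Q,X): not NE [P1→B gives 7>3; P2→P gives 4>1]
(D,Q,Y): not NE [P1→B gives 8>1; P3→X gives 9>7]

NE set: (A,Q,X)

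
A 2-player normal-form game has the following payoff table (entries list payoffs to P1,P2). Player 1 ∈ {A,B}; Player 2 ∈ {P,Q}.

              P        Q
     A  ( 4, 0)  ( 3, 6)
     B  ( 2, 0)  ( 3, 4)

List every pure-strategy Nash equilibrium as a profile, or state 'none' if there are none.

(A,P): not NE [P2→Q gives 6>0]
(A,Q): NE
(B,P): not NE [P1→A gives 4>2; P2→Q gives 4>0]
(B,Q): NE

NE set: (A,Q), (B,Q)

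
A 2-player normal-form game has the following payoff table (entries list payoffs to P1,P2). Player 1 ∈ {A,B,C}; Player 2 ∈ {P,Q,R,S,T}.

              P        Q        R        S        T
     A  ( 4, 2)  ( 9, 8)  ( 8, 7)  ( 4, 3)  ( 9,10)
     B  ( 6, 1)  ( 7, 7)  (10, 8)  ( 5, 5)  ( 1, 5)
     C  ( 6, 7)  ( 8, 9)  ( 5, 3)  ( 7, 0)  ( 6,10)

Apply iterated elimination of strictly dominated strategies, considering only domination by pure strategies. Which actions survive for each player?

Remaining: P1:{A,B} P2:{Q,R,T}

P2 drop P (Q beats it: A:8>2 B:7>1 C:9>7)
P2 drop S (Q beats it: A:8>3 B:7>5 C:9>0)
P1 drop C (A beats it: Q:9>8 R:8>5 T:9>6)
P1→{A,B} P2→{Q,R,T}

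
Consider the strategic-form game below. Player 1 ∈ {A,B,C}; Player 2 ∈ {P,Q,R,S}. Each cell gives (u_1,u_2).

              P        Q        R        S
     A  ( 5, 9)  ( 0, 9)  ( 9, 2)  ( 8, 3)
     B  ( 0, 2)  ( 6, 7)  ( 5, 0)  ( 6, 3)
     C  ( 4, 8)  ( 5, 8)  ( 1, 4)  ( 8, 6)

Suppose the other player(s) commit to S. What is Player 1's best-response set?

argmax u_1 = {A,C}

u_1(A vs S) = 8
u_1(B vs S) = 6
u_1(C vs S) = 8
max payoff 8 at {A,C}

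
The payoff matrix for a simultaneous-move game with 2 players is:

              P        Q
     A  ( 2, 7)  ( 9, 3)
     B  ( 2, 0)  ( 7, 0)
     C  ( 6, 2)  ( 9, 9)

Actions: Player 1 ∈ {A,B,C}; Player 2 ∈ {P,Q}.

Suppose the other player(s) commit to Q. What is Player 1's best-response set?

u_1(A vs Q) = 9
u_1(B vs Q) = 7
u_1(C vs Q) = 9
max payoff 9 at {A,C}

BR_1 = {A,C}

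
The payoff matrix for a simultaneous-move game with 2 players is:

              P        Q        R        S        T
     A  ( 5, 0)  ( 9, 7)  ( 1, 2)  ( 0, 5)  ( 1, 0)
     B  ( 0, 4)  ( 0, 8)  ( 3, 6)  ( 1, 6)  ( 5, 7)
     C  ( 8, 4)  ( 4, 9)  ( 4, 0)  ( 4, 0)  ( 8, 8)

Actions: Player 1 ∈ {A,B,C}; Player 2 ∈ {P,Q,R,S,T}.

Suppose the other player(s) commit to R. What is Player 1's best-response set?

u_1(A vs R) = 1
u_1(B vs R) = 3
u_1(C vs R) = 4
max payoff 4 at {C}

P1 best: {C}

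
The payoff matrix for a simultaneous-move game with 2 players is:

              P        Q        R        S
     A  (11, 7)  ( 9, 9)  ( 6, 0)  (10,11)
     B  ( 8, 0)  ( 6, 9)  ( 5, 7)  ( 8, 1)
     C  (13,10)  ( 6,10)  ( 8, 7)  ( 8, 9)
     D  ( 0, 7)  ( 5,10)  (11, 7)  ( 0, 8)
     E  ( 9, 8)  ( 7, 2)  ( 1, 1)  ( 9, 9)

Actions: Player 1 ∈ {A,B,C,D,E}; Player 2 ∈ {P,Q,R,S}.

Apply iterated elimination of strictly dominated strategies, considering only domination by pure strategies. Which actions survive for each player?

Remaining: P1:{A,C} P2:{P,Q,S}

P1 drop B (A beats it: P:11>8 Q:9>6 R:6>5 S:10>8)
P1 drop E (A beats it: P:11>9 Q:9>7 R:6>1 S:10>9)
P2 drop R (Q beats it: A:9>0 C:10>7 D:10>7)
P1 drop D (A beats it: P:11>0 Q:9>5 S:10>0)
P1→{A,C} P2→{P,Q,S}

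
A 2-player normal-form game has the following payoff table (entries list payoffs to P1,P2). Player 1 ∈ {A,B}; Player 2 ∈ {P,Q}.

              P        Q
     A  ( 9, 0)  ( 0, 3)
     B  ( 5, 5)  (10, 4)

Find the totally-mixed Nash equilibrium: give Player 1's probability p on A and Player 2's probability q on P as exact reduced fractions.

P1 mixes 1/4 on A; P2 mixes 5/7 on P

P1 indiff ⇒ q·9+(1-q)·0 = q·5+(1-q)·10 ⇒ q(4) = (1-q)(10) ⇒ q = 5/7
P2 indiff ⇒ p·0+(1-p)·5 = p·3+(1-p)·4 ⇒ p(-3) = (1-p)(-1) ⇒ p = 1/4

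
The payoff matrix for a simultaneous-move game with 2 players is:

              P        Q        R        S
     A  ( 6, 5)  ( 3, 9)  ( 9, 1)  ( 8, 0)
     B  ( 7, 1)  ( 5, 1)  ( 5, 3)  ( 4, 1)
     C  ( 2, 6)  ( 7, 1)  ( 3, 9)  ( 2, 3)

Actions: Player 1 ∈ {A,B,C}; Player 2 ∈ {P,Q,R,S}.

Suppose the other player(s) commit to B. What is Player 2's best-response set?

u_2(P vs B) = 1
u_2(Q vs B) = 1
u_2(R vs B) = 3
u_2(S vs B) = 1
max payoff 3 at {R}

P2 best: {R}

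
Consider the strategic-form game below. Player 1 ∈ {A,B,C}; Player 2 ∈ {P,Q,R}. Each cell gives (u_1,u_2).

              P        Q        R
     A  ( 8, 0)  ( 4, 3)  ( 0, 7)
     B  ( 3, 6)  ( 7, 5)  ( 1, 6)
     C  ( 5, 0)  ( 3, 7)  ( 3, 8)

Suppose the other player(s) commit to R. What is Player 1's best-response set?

u_1(A vs R) = 0
u_1(B vs R) = 1
u_1(C vs R) = 3
max payoff 3 at {C}

argmax u_1 = {C}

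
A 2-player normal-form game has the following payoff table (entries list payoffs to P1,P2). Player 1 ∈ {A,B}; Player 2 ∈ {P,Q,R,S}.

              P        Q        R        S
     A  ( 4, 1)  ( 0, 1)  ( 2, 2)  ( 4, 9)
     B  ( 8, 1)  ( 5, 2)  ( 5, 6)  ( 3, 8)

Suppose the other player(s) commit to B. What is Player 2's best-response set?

u_2(P vs B) = 1
u_2(Q vs B) = 2
u_2(R vs B) = 6
u_2(S vs B) = 8
max payoff 8 at {S}

argmax u_2 = {S}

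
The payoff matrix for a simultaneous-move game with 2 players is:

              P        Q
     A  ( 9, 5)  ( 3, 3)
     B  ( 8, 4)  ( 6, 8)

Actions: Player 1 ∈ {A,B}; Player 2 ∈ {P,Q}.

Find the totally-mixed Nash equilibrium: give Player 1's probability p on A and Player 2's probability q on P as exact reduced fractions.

P1 indiff ⇒ q·9+(1-q)·3 = q·8+(1-q)·6 ⇒ q(1) = (1-q)(3) ⇒ q = 3/4
P2 indiff ⇒ p·5+(1-p)·4 = p·3+(1-p)·8 ⇒ p(2) = (1-p)(4) ⇒ p = 2/3

P1 mixes 2/3 on A; P2 mixes 3/4 on P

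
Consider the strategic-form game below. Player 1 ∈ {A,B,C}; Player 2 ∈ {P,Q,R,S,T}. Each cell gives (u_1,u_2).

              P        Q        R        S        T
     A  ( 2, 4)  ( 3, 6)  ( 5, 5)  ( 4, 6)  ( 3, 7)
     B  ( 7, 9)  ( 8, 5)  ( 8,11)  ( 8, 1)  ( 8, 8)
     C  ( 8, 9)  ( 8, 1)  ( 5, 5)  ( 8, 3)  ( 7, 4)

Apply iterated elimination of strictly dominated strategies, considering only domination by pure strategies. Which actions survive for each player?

IESDS → P1:{B,C} P2:{P,R}

P1 drop A (B beats it: P:7>2 Q:8>3 R:8>5 S:8>4 T:8>3)
P2 drop Q (P beats it: B:9>5 C:9>1)
P2 drop S (P beats it: B:9>1 C:9>3)
P2 drop T (P beats it: B:9>8 C:9>4)
P1→{B,C} P2→{P,R}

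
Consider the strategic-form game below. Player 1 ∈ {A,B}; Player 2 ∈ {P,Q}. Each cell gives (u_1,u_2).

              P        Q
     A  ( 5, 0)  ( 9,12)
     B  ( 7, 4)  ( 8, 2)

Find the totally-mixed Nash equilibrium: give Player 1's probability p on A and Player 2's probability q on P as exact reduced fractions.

(p,q) = (1/7, 1/3)

P1 indiff ⇒ q·5+(1-q)·9 = q·7+(1-q)·8 ⇒ q(-2) = (1-q)(-1) ⇒ q = 1/3
P2 indiff ⇒ p·0+(1-p)·4 = p·12+(1-p)·2 ⇒ p(-12) = (1-p)(-2) ⇒ p = 1/7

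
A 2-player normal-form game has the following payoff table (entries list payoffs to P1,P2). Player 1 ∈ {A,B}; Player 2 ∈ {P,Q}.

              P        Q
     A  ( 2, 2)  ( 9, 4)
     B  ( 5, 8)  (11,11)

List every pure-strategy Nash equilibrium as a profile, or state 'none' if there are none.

(A,P): not NE [P1→B gives 5>2; P2→Q gives 4>2]
(A,Q): not NE [P1→B gives 11>9]
(B,P): not NE [P2→Q gives 11>8]
(B,Q): NE

Nash profiles: (B,Q)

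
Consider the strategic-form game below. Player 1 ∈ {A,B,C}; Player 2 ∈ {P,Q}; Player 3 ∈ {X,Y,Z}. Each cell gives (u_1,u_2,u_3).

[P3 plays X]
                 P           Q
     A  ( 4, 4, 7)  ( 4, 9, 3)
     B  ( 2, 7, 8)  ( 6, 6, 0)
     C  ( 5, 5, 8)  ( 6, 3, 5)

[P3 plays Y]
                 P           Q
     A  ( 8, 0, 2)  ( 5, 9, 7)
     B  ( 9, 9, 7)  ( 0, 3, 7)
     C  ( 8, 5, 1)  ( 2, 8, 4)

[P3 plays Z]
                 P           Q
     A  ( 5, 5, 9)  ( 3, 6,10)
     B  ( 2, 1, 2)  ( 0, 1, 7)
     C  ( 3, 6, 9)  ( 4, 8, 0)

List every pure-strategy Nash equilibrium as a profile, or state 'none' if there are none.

PSNE: ∅

(A,P,X): not NE [P1→C gives 5>4; P2→Q gives 9>4; P3→Z gives 9>7]
(A,P,Y): not NE [P1→B gives 9>8; P2→Q gives 9>0; P3→Z gives 9>2]
(A,P,Z): not NE [P2→Q gives 6>5]
(A,Q,X): not NE [P1→C gives 6>4; P3→Z gives 10>3]
(A,Q,Y): not NE [P3→Z gives 10>7]
(A,Q,Z): not NE [P1→C gives 4>3]
(B,P,X): not NE [P1→C gives 5>2]
(B,P,Y): not NE [P3→X gives 8>7]
(B,P,Z): not NE [P1→A gives 5>2; P3→X gives 8>2]
(B,Q,X): not NE [P2→P gives 7>6; P3→Z gives 7>0]
(B,Q,Y): not NE [P1→A gives 5>0; P2→P gives 9>3]
(B,Q,Z): not NE [P1→C gives 4>0]
(C,P,X): not NE [P3→Z gives 9>8]
(C,P,Y): not NE [P1→B gives 9>8; P2→Q gives 8>5; P3→Z gives 9>1]
(C,P,Z): not NE [P1→A gives 5>3; P2→Q gives 8>6]
(C,Q,X): not NE [P2→P gives 5>3]
(C,Q,Y): not NE [P1→A gives 5>2; P3→X gives 5>4]
(C,Q,Z): not NE [P3→X gives 5>0]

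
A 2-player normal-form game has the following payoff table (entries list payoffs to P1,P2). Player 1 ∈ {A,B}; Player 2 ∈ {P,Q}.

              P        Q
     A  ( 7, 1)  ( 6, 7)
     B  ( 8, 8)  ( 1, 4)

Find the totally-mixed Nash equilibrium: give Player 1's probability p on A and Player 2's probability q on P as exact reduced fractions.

P1 indiff ⇒ q·7+(1-q)·6 = q·8+(1-q)·1 ⇒ q(-1) = (1-q)(-5) ⇒ q = 5/6
P2 indiff ⇒ p·1+(1-p)·8 = p·7+(1-p)·4 ⇒ p(-6) = (1-p)(-4) ⇒ p = 2/5

p=2/5, q=5/6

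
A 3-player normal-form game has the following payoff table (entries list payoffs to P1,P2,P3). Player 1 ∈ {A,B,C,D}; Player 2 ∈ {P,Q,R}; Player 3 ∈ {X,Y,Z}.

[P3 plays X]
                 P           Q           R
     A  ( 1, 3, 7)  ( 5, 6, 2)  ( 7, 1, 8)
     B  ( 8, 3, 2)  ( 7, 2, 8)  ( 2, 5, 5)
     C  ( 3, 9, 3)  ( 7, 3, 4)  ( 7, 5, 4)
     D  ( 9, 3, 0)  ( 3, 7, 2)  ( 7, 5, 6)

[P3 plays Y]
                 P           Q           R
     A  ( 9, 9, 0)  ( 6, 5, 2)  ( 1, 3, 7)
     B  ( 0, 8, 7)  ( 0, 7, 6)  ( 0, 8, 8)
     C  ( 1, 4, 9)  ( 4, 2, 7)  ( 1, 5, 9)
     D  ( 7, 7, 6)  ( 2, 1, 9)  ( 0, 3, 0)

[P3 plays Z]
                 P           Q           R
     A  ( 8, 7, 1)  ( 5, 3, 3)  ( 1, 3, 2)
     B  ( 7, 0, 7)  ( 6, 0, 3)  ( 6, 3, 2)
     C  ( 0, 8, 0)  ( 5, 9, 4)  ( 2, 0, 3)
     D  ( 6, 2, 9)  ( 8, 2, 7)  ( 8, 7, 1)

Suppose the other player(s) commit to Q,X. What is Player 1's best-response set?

u_1(A vs Q,X) = 5
u_1(B vs Q,X) = 7
u_1(C vs Q,X) = 7
u_1(D vs Q,X) = 3
max payoff 7 at {B,C}

BR_1 = {B,C}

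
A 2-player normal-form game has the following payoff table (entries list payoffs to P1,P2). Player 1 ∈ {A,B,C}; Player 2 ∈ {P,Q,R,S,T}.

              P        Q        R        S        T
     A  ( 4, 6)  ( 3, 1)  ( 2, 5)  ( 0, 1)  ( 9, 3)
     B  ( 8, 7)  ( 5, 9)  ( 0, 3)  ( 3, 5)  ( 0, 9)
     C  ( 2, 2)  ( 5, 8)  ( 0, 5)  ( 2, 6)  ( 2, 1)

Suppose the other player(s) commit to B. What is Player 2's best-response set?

u_2(P vs B) = 7
u_2(Q vs B) = 9
u_2(R vs B) = 3
u_2(S vs B) = 5
u_2(T vs B) = 9
max payoff 9 at {Q,T}

P2 best: {Q,T}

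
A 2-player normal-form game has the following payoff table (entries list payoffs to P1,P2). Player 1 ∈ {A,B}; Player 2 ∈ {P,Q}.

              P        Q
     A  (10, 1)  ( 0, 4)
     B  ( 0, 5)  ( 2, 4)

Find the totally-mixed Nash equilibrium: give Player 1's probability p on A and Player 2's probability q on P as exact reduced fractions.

P1 indiff ⇒ q·10+(1-q)·0 = q·0+(1-q)·2 ⇒ q(10) = (1-q)(2) ⇒ q = 1/6
P2 indiff ⇒ p·1+(1-p)·5 = p·4+(1-p)·4 ⇒ p(-3) = (1-p)(-1) ⇒ p = 1/4

(p,q) = (1/4, 1/6)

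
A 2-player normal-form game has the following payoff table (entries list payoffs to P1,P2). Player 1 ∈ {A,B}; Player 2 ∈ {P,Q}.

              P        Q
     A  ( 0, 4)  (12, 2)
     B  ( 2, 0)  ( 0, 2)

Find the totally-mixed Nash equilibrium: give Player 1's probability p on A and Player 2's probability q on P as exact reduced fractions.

P1 indiff ⇒ q·0+(1-q)·12 = q·2+(1-q)·0 ⇒ q(-2) = (1-q)(-12) ⇒ q = 6/7
P2 indiff ⇒ p·4+(1-p)·0 = p·2+(1-p)·2 ⇒ p(2) = (1-p)(2) ⇒ p = 1/2

(p,q) = (1/2, 6/7)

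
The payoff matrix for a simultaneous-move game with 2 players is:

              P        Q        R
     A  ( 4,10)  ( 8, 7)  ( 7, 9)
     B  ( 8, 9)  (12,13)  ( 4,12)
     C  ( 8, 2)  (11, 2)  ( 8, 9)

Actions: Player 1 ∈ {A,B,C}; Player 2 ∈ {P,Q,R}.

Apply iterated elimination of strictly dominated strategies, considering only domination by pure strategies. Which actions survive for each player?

IESDS → P1:{B,C} P2:{Q,R}

P1 drop A (C beats it: P:8>4 Q:11>8 R:8>7)
P2 drop P (R beats it: B:12>9 C:9>2)
P1→{B,C} P2→{Q,R}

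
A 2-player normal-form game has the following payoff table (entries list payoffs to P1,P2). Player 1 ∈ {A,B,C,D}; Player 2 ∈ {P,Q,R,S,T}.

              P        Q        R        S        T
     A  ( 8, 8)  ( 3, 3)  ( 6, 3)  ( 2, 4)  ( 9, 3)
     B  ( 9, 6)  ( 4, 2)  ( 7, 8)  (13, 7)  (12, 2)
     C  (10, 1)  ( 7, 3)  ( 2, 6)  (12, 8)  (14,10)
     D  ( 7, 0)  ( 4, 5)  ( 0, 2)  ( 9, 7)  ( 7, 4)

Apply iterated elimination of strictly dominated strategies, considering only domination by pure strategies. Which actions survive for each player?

Survivors P1:{B,C} P2:{R,S,T}

P1 drop A (B beats it: P:9>8 Q:4>3 R:7>6 S:13>2 T:12>9)
P1 drop D (C beats it: P:10>7 Q:7>4 R:2>0 S:12>9 T:14>7)
P2 drop P (R beats it: B:8>6 C:6>1)
P2 drop Q (R beats it: B:8>2 C:6>3)
P1→{B,C} P2→{R,S,T}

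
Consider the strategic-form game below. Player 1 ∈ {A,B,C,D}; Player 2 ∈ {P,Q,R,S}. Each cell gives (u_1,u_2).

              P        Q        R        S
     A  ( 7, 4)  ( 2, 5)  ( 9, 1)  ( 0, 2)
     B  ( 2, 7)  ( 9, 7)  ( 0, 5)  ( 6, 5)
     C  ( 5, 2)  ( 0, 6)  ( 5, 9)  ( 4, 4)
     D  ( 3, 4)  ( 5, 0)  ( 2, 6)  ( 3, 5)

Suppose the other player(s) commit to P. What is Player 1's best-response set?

u_1(A vs P) = 7
u_1(B vs P) = 2
u_1(C vs P) = 5
u_1(D vs P) = 3
max payoff 7 at {A}

argmax u_1 = {A}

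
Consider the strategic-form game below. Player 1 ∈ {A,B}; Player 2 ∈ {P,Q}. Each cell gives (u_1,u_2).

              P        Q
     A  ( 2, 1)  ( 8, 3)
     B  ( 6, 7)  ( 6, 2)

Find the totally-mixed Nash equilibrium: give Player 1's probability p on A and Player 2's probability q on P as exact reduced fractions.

(p,q) = (5/7, 1/3)

P1 indiff ⇒ q·2+(1-q)·8 = q·6+(1-q)·6 ⇒ q(-4) = (1-q)(-2) ⇒ q = 1/3
P2 indiff ⇒ p·1+(1-p)·7 = p·3+(1-p)·2 ⇒ p(-2) = (1-p)(-5) ⇒ p = 5/7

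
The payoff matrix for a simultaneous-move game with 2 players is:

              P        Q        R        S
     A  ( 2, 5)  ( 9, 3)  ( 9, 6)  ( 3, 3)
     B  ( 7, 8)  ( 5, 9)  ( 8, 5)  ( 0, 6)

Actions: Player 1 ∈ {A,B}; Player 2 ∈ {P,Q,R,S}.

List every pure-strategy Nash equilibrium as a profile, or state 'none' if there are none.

(A,P): not NE [P1→B gives 7>2; P2→R gives 6>5]
(A,Q): not NE [P2→R gives 6>3]
(A,R): NE
(A,S): not NE [P2→R gives 6>3]
(B,P): not NE [P2→Q gives 9>8]
(B,Q): not NE [P1→A gives 9>5]
(B,R): not NE [P1→A gives 9>8; P2→Q gives 9>5]
(B,S): not NE [P1→A gives 3>0; P2→Q gives 9>6]

Nash profiles: (A,R)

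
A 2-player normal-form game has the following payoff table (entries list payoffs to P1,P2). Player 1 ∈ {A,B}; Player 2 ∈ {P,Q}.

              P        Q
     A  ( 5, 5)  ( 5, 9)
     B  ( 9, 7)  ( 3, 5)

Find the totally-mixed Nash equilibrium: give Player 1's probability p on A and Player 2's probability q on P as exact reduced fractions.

p=1/3, q=1/3

P1 indiff ⇒ q·5+(1-q)·5 = q·9+(1-q)·3 ⇒ q(-4) = (1-q)(-2) ⇒ q = 1/3
P2 indiff ⇒ p·5+(1-p)·7 = p·9+(1-p)·5 ⇒ p(-4) = (1-p)(-2) ⇒ p = 1/3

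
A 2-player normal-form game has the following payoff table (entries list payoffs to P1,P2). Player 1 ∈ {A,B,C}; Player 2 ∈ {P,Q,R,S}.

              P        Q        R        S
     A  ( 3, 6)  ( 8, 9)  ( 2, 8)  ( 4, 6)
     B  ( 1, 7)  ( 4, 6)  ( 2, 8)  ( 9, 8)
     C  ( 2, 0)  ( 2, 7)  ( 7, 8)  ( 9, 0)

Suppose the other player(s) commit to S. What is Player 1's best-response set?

BR_1 = {B,C}

u_1(A vs S) = 4
u_1(B vs S) = 9
u_1(C vs S) = 9
max payoff 9 at {B,C}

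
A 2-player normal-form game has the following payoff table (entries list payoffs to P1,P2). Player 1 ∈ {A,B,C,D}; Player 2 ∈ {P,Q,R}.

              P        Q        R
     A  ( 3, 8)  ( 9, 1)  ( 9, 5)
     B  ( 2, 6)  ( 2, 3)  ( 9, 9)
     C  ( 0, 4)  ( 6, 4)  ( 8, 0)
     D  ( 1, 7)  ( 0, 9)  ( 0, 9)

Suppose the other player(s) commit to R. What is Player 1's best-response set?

u_1(A vs R) = 9
u_1(B vs R) = 9
u_1(C vs R) = 8
u_1(D vs R) = 0
max payoff 9 at {A,B}

argmax u_1 = {A,B}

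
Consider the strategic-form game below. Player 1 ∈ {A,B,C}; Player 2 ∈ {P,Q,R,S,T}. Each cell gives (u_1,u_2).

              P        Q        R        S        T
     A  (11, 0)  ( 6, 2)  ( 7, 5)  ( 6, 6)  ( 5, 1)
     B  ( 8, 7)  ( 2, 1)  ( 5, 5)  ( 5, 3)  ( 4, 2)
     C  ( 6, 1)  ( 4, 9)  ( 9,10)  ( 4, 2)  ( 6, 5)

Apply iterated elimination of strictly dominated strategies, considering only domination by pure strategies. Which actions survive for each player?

P1 drop B (A beats it: P:11>8 Q:6>2 R:7>5 S:6>5 T:5>4)
P2 drop P (Q beats it: A:2>0 C:9>1)
P2 drop Q (R beats it: A:5>2 C:10>9)
P2 drop T (R beats it: A:5>1 C:10>5)
P1→{A,C} P2→{R,S}

Survivors P1:{A,C} P2:{R,S}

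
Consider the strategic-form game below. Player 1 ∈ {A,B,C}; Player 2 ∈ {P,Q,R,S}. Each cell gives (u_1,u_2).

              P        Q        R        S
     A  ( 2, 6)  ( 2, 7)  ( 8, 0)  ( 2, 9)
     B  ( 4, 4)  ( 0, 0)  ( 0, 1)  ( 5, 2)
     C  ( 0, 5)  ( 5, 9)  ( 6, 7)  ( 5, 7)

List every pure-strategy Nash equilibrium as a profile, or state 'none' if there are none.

PSNE = {(B,P), (C,Q)}

(A,P): not NE [P1→B gives 4>2; P2→S gives 9>6]
(A,Q): not NE [P1→C gives 5>2; P2→S gives 9>7]
(A,R): not NE [P2→S gives 9>0]
(A,S): not NE [P1→C gives 5>2]
(B,P): NE
(B,Q): not NE [P1→C gives 5>0; P2→P gives 4>0]
(B,R): not NE [P1→A gives 8>0; P2→P gives 4>1]
(B,S): not NE [P2→P gives 4>2]
(C,P): not NE [P1→B gives 4>0; P2→Q gives 9>5]
(C,Q): NE
(C,R): not NE [P1→A gives 8>6; P2→Q gives 9>7]
(C,S): not NE [P2→Q gives 9>7]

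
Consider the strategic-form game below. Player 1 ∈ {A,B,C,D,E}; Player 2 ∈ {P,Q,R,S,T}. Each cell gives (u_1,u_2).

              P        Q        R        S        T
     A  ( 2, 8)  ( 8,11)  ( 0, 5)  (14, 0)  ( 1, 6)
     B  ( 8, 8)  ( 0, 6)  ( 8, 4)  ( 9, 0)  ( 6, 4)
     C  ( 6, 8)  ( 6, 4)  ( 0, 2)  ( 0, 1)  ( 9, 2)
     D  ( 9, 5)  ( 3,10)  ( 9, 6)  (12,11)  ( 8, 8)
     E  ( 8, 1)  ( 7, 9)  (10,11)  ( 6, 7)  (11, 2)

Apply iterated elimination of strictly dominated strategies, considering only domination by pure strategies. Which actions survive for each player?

Survivors P1:{A,D,E} P2:{Q,R,S}

P1 drop B (D beats it: P:9>8 Q:3>0 R:9>8 S:12>9 T:8>6)
P1 drop C (E beats it: P:8>6 Q:7>6 R:10>0 S:6>0 T:11>9)
P2 drop P (Q beats it: A:11>8 D:10>5 E:9>1)
P2 drop T (Q beats it: A:11>6 D:10>8 E:9>2)
P1→{A,D,E} P2→{Q,R,S}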